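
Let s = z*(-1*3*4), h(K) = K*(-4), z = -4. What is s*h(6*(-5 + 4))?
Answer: 1152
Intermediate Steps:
h(K) = -4*K
s = 48 (s = -4*(-1*3)*4 = -(-12)*4 = -4*(-12) = 48)
s*h(6*(-5 + 4)) = 48*(-24*(-5 + 4)) = 48*(-24*(-1)) = 48*(-4*(-6)) = 48*24 = 1152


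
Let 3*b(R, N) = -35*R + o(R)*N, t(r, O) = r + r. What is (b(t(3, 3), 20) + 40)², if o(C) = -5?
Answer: 36100/9 ≈ 4011.1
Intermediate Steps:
t(r, O) = 2*r
b(R, N) = -35*R/3 - 5*N/3 (b(R, N) = (-35*R - 5*N)/3 = -35*R/3 - 5*N/3)
(b(t(3, 3), 20) + 40)² = ((-70*3/3 - 5/3*20) + 40)² = ((-35/3*6 - 100/3) + 40)² = ((-70 - 100/3) + 40)² = (-310/3 + 40)² = (-190/3)² = 36100/9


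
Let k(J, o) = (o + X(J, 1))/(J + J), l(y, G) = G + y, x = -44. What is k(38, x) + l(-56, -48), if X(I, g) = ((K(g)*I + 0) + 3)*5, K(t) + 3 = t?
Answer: -8313/76 ≈ -109.38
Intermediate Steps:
K(t) = -3 + t
X(I, g) = 15 + 5*I*(-3 + g) (X(I, g) = (((-3 + g)*I + 0) + 3)*5 = ((I*(-3 + g) + 0) + 3)*5 = (I*(-3 + g) + 3)*5 = (3 + I*(-3 + g))*5 = 15 + 5*I*(-3 + g))
k(J, o) = (15 + o - 10*J)/(2*J) (k(J, o) = (o + (15 + 5*J*(-3 + 1)))/(J + J) = (o + (15 + 5*J*(-2)))/((2*J)) = (o + (15 - 10*J))*(1/(2*J)) = (15 + o - 10*J)*(1/(2*J)) = (15 + o - 10*J)/(2*J))
k(38, x) + l(-56, -48) = (½)*(15 - 44 - 10*38)/38 + (-48 - 56) = (½)*(1/38)*(15 - 44 - 380) - 104 = (½)*(1/38)*(-409) - 104 = -409/76 - 104 = -8313/76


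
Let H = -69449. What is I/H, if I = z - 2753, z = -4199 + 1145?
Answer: 5807/69449 ≈ 0.083615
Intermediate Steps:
z = -3054
I = -5807 (I = -3054 - 2753 = -5807)
I/H = -5807/(-69449) = -5807*(-1/69449) = 5807/69449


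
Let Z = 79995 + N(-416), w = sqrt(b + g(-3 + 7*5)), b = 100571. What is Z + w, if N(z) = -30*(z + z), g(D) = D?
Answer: 104955 + sqrt(100603) ≈ 1.0527e+5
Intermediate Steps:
N(z) = -60*z
w = sqrt(100603) (w = sqrt(100571 + (-3 + 7*5)) = sqrt(100571 + (-3 + 35)) = sqrt(100571 + 32) = sqrt(100603) ≈ 317.18)
Z = 104955 (Z = 79995 - 60*(-416) = 79995 + 24960 = 104955)
Z + w = 104955 + sqrt(100603)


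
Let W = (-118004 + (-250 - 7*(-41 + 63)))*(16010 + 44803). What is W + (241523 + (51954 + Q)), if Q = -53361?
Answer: -7200505588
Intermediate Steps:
W = -7200745704 (W = (-118004 + (-250 - 7*22))*60813 = (-118004 + (-250 - 154))*60813 = (-118004 - 404)*60813 = -118408*60813 = -7200745704)
W + (241523 + (51954 + Q)) = -7200745704 + (241523 + (51954 - 53361)) = -7200745704 + (241523 - 1407) = -7200745704 + 240116 = -7200505588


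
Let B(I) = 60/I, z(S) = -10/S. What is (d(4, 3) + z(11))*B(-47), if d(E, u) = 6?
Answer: -3360/517 ≈ -6.4990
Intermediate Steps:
(d(4, 3) + z(11))*B(-47) = (6 - 10/11)*(60/(-47)) = (6 - 10*1/11)*(60*(-1/47)) = (6 - 10/11)*(-60/47) = (56/11)*(-60/47) = -3360/517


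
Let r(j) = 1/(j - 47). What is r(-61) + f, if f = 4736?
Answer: 511487/108 ≈ 4736.0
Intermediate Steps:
r(j) = 1/(-47 + j)
r(-61) + f = 1/(-47 - 61) + 4736 = 1/(-108) + 4736 = -1/108 + 4736 = 511487/108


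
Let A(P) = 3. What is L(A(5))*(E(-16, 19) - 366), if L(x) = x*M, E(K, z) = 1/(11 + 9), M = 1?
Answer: -21957/20 ≈ -1097.8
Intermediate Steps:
E(K, z) = 1/20
L(x) = x (L(x) = x*1 = x)
L(A(5))*(E(-16, 19) - 366) = 3*(1/20 - 366) = 3*(-7319/20) = -21957/20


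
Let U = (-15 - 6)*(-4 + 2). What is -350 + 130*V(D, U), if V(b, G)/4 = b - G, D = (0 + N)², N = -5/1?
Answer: -9190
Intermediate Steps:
U = 42 (U = -21*(-2) = 42)
N = -5 (N = -5*1 = -5)
D = 25 (D = (0 - 5)² = (-5)² = 25)
V(b, G) = -4*G + 4*b (V(b, G) = 4*(b - G) = -4*G + 4*b)
-350 + 130*V(D, U) = -350 + 130*(-4*42 + 4*25) = -350 + 130*(-168 + 100) = -350 + 130*(-68) = -350 - 8840 = -9190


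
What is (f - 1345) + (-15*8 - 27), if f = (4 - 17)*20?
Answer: -1752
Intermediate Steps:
f = -260 (f = -13*20 = -260)
(f - 1345) + (-15*8 - 27) = (-260 - 1345) + (-15*8 - 27) = -1605 + (-120 - 27) = -1605 - 147 = -1752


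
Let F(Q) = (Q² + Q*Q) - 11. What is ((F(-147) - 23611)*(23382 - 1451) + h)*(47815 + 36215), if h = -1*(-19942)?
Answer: 36114398106540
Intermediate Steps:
F(Q) = -11 + 2*Q² (F(Q) = (Q² + Q²) - 11 = 2*Q² - 11 = -11 + 2*Q²)
h = 19942
((F(-147) - 23611)*(23382 - 1451) + h)*(47815 + 36215) = (((-11 + 2*(-147)²) - 23611)*(23382 - 1451) + 19942)*(47815 + 36215) = (((-11 + 2*21609) - 23611)*21931 + 19942)*84030 = (((-11 + 43218) - 23611)*21931 + 19942)*84030 = ((43207 - 23611)*21931 + 19942)*84030 = (19596*21931 + 19942)*84030 = (429759876 + 19942)*84030 = 429779818*84030 = 36114398106540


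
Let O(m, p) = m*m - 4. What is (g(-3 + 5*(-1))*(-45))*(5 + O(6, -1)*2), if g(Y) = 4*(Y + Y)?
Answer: 198720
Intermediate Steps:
g(Y) = 8*Y (g(Y) = 4*(2*Y) = 8*Y)
O(m, p) = -4 + m**2 (O(m, p) = m**2 - 4 = -4 + m**2)
(g(-3 + 5*(-1))*(-45))*(5 + O(6, -1)*2) = ((8*(-3 + 5*(-1)))*(-45))*(5 + (-4 + 6**2)*2) = ((8*(-3 - 5))*(-45))*(5 + (-4 + 36)*2) = ((8*(-8))*(-45))*(5 + 32*2) = (-64*(-45))*(5 + 64) = 2880*69 = 198720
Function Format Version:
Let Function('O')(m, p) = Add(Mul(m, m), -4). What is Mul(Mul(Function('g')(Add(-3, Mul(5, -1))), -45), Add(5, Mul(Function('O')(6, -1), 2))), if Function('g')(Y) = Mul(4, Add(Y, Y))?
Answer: 198720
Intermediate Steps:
Function('g')(Y) = Mul(8, Y) (Function('g')(Y) = Mul(4, Mul(2, Y)) = Mul(8, Y))
Function('O')(m, p) = Add(-4, Pow(m, 2)) (Function('O')(m, p) = Add(Pow(m, 2), -4) = Add(-4, Pow(m, 2)))
Mul(Mul(Function('g')(Add(-3, Mul(5, -1))), -45), Add(5, Mul(Function('O')(6, -1), 2))) = Mul(Mul(Mul(8, Add(-3, Mul(5, -1))), -45), Add(5, Mul(Add(-4, Pow(6, 2)), 2))) = Mul(Mul(Mul(8, Add(-3, -5)), -45), Add(5, Mul(Add(-4, 36), 2))) = Mul(Mul(Mul(8, -8), -45), Add(5, Mul(32, 2))) = Mul(Mul(-64, -45), Add(5, 64)) = Mul(2880, 69) = 198720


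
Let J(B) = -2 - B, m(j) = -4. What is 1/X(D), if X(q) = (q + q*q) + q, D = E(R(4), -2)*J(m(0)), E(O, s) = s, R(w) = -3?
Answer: ⅛ ≈ 0.12500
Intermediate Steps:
D = -4 (D = -2*(-2 - 1*(-4)) = -2*(-2 + 4) = -2*2 = -4)
X(q) = q² + 2*q (X(q) = (q + q²) + q = q² + 2*q)
1/X(D) = 1/(-4*(2 - 4)) = 1/(-4*(-2)) = 1/8 = ⅛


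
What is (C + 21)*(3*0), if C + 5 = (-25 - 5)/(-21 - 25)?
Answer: 0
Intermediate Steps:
C = -100/23 (C = -5 + (-25 - 5)/(-21 - 25) = -5 - 30/(-46) = -5 - 30*(-1/46) = -5 + 15/23 = -100/23 ≈ -4.3478)
(C + 21)*(3*0) = (-100/23 + 21)*(3*0) = (383/23)*0 = 0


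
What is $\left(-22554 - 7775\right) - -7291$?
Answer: $-23038$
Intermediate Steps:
$\left(-22554 - 7775\right) - -7291 = \left(-22554 - 7775\right) + 7291 = -30329 + 7291 = -23038$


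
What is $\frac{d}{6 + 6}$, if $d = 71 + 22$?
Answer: $\frac{31}{4} \approx 7.75$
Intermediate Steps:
$d = 93$
$\frac{d}{6 + 6} = \frac{93}{6 + 6} = \frac{93}{12} = 93 \cdot \frac{1}{12} = \frac{31}{4}$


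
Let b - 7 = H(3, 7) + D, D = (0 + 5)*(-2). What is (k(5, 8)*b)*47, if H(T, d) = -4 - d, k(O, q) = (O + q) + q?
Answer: -13818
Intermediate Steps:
k(O, q) = O + 2*q
D = -10 (D = 5*(-2) = -10)
b = -14 (b = 7 + ((-4 - 1*7) - 10) = 7 + ((-4 - 7) - 10) = 7 + (-11 - 10) = 7 - 21 = -14)
(k(5, 8)*b)*47 = ((5 + 2*8)*(-14))*47 = ((5 + 16)*(-14))*47 = (21*(-14))*47 = -294*47 = -13818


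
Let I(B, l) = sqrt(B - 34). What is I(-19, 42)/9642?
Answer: I*sqrt(53)/9642 ≈ 0.00075504*I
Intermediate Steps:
I(B, l) = sqrt(-34 + B)
I(-19, 42)/9642 = sqrt(-34 - 19)/9642 = sqrt(-53)*(1/9642) = (I*sqrt(53))*(1/9642) = I*sqrt(53)/9642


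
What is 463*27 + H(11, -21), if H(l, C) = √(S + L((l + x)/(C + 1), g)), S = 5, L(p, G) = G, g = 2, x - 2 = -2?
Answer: 12501 + √7 ≈ 12504.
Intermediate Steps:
x = 0 (x = 2 - 2 = 0)
H(l, C) = √7 (H(l, C) = √(5 + 2) = √7)
463*27 + H(11, -21) = 463*27 + √7 = 12501 + √7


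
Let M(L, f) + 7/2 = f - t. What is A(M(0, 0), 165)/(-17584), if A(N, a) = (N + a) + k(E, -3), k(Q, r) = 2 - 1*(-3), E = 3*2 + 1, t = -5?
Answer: -49/5024 ≈ -0.0097532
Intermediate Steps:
M(L, f) = 3/2 + f (M(L, f) = -7/2 + (f - 1*(-5)) = -7/2 + (f + 5) = -7/2 + (5 + f) = 3/2 + f)
E = 7 (E = 6 + 1 = 7)
k(Q, r) = 5 (k(Q, r) = 2 + 3 = 5)
A(N, a) = 5 + N + a (A(N, a) = (N + a) + 5 = 5 + N + a)
A(M(0, 0), 165)/(-17584) = (5 + (3/2 + 0) + 165)/(-17584) = (5 + 3/2 + 165)*(-1/17584) = (343/2)*(-1/17584) = -49/5024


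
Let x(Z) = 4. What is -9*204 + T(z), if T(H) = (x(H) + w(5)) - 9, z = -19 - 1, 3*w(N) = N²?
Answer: -5498/3 ≈ -1832.7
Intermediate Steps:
w(N) = N²/3
z = -20
T(H) = 10/3 (T(H) = (4 + (⅓)*5²) - 9 = (4 + (⅓)*25) - 9 = (4 + 25/3) - 9 = 37/3 - 9 = 10/3)
-9*204 + T(z) = -9*204 + 10/3 = -1836 + 10/3 = -5498/3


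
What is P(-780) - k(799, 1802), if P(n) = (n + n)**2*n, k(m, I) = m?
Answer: -1898208799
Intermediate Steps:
P(n) = 4*n**3 (P(n) = (2*n)**2*n = (4*n**2)*n = 4*n**3)
P(-780) - k(799, 1802) = 4*(-780)**3 - 1*799 = 4*(-474552000) - 799 = -1898208000 - 799 = -1898208799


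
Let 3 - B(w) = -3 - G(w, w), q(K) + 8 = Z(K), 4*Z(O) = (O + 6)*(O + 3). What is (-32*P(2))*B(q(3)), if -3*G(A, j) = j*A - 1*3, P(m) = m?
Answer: 592/3 ≈ 197.33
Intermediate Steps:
G(A, j) = 1 - A*j/3 (G(A, j) = -(j*A - 1*3)/3 = -(A*j - 3)/3 = -(-3 + A*j)/3 = 1 - A*j/3)
Z(O) = (3 + O)*(6 + O)/4 (Z(O) = ((O + 6)*(O + 3))/4 = ((6 + O)*(3 + O))/4 = ((3 + O)*(6 + O))/4 = (3 + O)*(6 + O)/4)
q(K) = -7/2 + K²/4 + 9*K/4 (q(K) = -8 + (9/2 + K²/4 + 9*K/4) = -7/2 + K²/4 + 9*K/4)
B(w) = 7 - w²/3 (B(w) = 3 - (-3 - (1 - w*w/3)) = 3 - (-3 - (1 - w²/3)) = 3 - (-3 + (-1 + w²/3)) = 3 - (-4 + w²/3) = 3 + (4 - w²/3) = 7 - w²/3)
(-32*P(2))*B(q(3)) = (-32*2)*(7 - (-7/2 + (¼)*3² + (9/4)*3)²/3) = -64*(7 - (-7/2 + (¼)*9 + 27/4)²/3) = -64*(7 - (-7/2 + 9/4 + 27/4)²/3) = -64*(7 - (11/2)²/3) = -64*(7 - ⅓*121/4) = -64*(7 - 121/12) = -64*(-37/12) = 592/3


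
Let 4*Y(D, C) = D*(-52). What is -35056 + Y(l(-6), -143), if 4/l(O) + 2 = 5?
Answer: -105220/3 ≈ -35073.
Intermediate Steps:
l(O) = 4/3 (l(O) = 4/(-2 + 5) = 4/3)
Y(D, C) = -13*D (Y(D, C) = (D*(-52))/4 = (-52*D)/4 = -13*D)
-35056 + Y(l(-6), -143) = -35056 - 13*4/3 = -35056 - 52/3 = -105220/3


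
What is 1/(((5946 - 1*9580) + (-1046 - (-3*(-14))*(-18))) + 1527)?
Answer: -1/2397 ≈ -0.00041719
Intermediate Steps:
1/(((5946 - 1*9580) + (-1046 - (-3*(-14))*(-18))) + 1527) = 1/(((5946 - 9580) + (-1046 - 42*(-18))) + 1527) = 1/((-3634 + (-1046 - 1*(-756))) + 1527) = 1/((-3634 + (-1046 + 756)) + 1527) = 1/((-3634 - 290) + 1527) = 1/(-3924 + 1527) = 1/(-2397) = -1/2397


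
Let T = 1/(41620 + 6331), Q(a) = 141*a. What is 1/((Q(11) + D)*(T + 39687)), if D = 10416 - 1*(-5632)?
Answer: 47951/33491448517462 ≈ 1.4317e-9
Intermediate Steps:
D = 16048 (D = 10416 + 5632 = 16048)
T = 1/47951 ≈ 2.0855e-5
1/((Q(11) + D)*(T + 39687)) = 1/((141*11 + 16048)*(1/47951 + 39687)) = 1/((1551 + 16048)*(1903031338/47951)) = 1/(17599*(1903031338/47951)) = 1/(33491448517462/47951) = 47951/33491448517462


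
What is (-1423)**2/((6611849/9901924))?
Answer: 20050693063396/6611849 ≈ 3.0325e+6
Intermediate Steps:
(-1423)**2/((6611849/9901924)) = 2024929/((6611849*(1/9901924))) = 2024929/(6611849/9901924) = 2024929*(9901924/6611849) = 20050693063396/6611849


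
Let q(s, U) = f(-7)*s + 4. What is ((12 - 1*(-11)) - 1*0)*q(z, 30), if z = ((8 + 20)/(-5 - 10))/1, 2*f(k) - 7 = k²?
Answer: -16652/15 ≈ -1110.1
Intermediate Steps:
f(k) = 7/2 + k²/2
z = -28/15 (z = (28/(-15))*1 = (28*(-1/15))*1 = -28/15*1 = -28/15 ≈ -1.8667)
q(s, U) = 4 + 28*s (q(s, U) = (7/2 + (½)*(-7)²)*s + 4 = (7/2 + (½)*49)*s + 4 = (7/2 + 49/2)*s + 4 = 28*s + 4 = 4 + 28*s)
((12 - 1*(-11)) - 1*0)*q(z, 30) = ((12 - 1*(-11)) - 1*0)*(4 + 28*(-28/15)) = ((12 + 11) + 0)*(4 - 784/15) = (23 + 0)*(-724/15) = 23*(-724/15) = -16652/15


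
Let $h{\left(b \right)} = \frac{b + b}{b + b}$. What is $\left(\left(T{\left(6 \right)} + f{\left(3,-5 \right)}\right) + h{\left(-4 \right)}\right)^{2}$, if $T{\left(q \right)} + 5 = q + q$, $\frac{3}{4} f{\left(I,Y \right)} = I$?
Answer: $144$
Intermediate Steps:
$f{\left(I,Y \right)} = \frac{4 I}{3}$
$T{\left(q \right)} = -5 + 2 q$ ($T{\left(q \right)} = -5 + \left(q + q\right) = -5 + 2 q$)
$h{\left(b \right)} = 1$ ($h{\left(b \right)} = \frac{2 b}{2 b} = 2 b \frac{1}{2 b} = 1$)
$\left(\left(T{\left(6 \right)} + f{\left(3,-5 \right)}\right) + h{\left(-4 \right)}\right)^{2} = \left(\left(\left(-5 + 2 \cdot 6\right) + \frac{4}{3} \cdot 3\right) + 1\right)^{2} = \left(\left(\left(-5 + 12\right) + 4\right) + 1\right)^{2} = \left(\left(7 + 4\right) + 1\right)^{2} = \left(11 + 1\right)^{2} = 12^{2} = 144$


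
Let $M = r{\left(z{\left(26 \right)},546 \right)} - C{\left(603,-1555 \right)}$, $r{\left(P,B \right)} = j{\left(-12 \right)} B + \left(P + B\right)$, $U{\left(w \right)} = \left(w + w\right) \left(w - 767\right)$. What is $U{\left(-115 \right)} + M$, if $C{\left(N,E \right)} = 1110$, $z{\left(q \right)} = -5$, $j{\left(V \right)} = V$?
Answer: $195739$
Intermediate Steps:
$U{\left(w \right)} = 2 w \left(-767 + w\right)$
$r{\left(P,B \right)} = P - 11 B$ ($r{\left(P,B \right)} = - 12 B + \left(P + B\right) = - 12 B + \left(B + P\right) = P - 11 B$)
$M = -7121$ ($M = \left(-5 - 6006\right) - 1110 = -6011 - 1110 = -7121$)
$U{\left(-115 \right)} + M = 2 \left(-115\right) \left(-767 - 115\right) - 7121 = 2 \left(-115\right) \left(-882\right) - 7121 = 202860 - 7121 = 195739$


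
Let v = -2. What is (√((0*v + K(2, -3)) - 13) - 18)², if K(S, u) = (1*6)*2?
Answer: (18 - I)² ≈ 323.0 - 36.0*I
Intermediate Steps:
K(S, u) = 12 (K(S, u) = 6*2 = 12)
(√((0*v + K(2, -3)) - 13) - 18)² = (√((0*(-2) + 12) - 13) - 18)² = (√((0 + 12) - 13) - 18)² = (√(12 - 13) - 18)² = (√(-1) - 18)² = (I - 18)² = (-18 + I)²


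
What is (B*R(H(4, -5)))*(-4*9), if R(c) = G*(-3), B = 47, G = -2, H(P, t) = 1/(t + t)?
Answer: -10152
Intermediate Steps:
H(P, t) = 1/(2*t)
R(c) = 6 (R(c) = -2*(-3) = 6)
(B*R(H(4, -5)))*(-4*9) = (47*6)*(-4*9) = 282*(-36) = -10152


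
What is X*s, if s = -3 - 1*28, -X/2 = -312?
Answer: -19344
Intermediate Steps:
X = 624 (X = -2*(-312) = 624)
s = -31 (s = -3 - 28 = -31)
X*s = 624*(-31) = -19344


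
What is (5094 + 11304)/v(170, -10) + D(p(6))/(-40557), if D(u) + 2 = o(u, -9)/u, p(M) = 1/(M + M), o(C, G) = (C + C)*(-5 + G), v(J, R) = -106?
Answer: -110841751/716507 ≈ -154.70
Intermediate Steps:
o(C, G) = 2*C*(-5 + G) (o(C, G) = (2*C)*(-5 + G) = 2*C*(-5 + G))
p(M) = 1/(2*M)
D(u) = -30 (D(u) = -2 + (2*u*(-5 - 9))/u = -2 + (2*u*(-14))/u = -2 + (-28*u)/u = -2 - 28 = -30)
(5094 + 11304)/v(170, -10) + D(p(6))/(-40557) = (5094 + 11304)/(-106) - 30/(-40557) = 16398*(-1/106) - 30*(-1/40557) = -8199/53 + 10/13519 = -110841751/716507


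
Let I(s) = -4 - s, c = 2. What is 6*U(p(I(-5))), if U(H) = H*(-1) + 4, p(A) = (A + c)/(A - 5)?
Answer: 57/2 ≈ 28.500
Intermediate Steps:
p(A) = (2 + A)/(-5 + A) (p(A) = (A + 2)/(A - 5) = (2 + A)/(-5 + A))
U(H) = 4 - H (U(H) = -H + 4 = 4 - H)
6*U(p(I(-5))) = 6*(4 - (2 + (-4 - 1*(-5)))/(-5 + (-4 - 1*(-5)))) = 6*(4 - (2 + (-4 + 5))/(-5 + (-4 + 5))) = 6*(4 - (2 + 1)/(-5 + 1)) = 6*(4 - 3/(-4)) = 6*(4 - (-1)*3/4) = 6*(4 - 1*(-¾)) = 6*(4 + ¾) = 6*(19/4) = 57/2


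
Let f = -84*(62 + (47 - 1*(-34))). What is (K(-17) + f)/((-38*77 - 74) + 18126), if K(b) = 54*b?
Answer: -2155/2521 ≈ -0.85482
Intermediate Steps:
f = -12012 (f = -84*(62 + (47 + 34)) = -84*(62 + 81) = -84*143 = -12012)
(K(-17) + f)/((-38*77 - 74) + 18126) = (54*(-17) - 12012)/((-38*77 - 74) + 18126) = (-918 - 12012)/((-2926 - 74) + 18126) = -12930/(-3000 + 18126) = -12930/15126 = -12930*1/15126 = -2155/2521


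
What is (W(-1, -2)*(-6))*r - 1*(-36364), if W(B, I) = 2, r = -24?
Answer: 36652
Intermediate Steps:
(W(-1, -2)*(-6))*r - 1*(-36364) = (2*(-6))*(-24) - 1*(-36364) = -12*(-24) + 36364 = 288 + 36364 = 36652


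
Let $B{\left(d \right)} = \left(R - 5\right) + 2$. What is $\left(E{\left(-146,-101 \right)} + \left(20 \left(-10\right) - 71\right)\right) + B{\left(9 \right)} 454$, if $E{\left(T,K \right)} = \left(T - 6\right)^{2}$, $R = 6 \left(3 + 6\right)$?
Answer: $45987$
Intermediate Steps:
$R = 54$ ($R = 6 \cdot 9 = 54$)
$B{\left(d \right)} = 51$ ($B{\left(d \right)} = \left(54 - 5\right) + 2 = 49 + 2 = 51$)
$E{\left(T,K \right)} = \left(-6 + T\right)^{2}$
$\left(E{\left(-146,-101 \right)} + \left(20 \left(-10\right) - 71\right)\right) + B{\left(9 \right)} 454 = \left(\left(-6 - 146\right)^{2} + \left(20 \left(-10\right) - 71\right)\right) + 51 \cdot 454 = \left(\left(-152\right)^{2} - 271\right) + 23154 = \left(23104 - 271\right) + 23154 = 22833 + 23154 = 45987$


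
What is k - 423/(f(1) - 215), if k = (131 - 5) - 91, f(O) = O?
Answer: 7913/214 ≈ 36.977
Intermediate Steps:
k = 35 (k = 126 - 91 = 35)
k - 423/(f(1) - 215) = 35 - 423/(1 - 215) = 35 - 423/(-214) = 35 - 423*(-1/214) = 35 + 423/214 = 7913/214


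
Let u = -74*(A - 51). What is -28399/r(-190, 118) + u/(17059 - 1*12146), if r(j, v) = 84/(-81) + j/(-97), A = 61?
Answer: -21495052589/697646 ≈ -30811.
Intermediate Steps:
r(j, v) = -28/27 - j/97 (r(j, v) = 84*(-1/81) + j*(-1/97) = -28/27 - j/97)
u = -740 (u = -74*(61 - 51) = -74*10 = -740)
-28399/r(-190, 118) + u/(17059 - 1*12146) = -28399/(-28/27 - 1/97*(-190)) - 740/(17059 - 1*12146) = -28399/(-28/27 + 190/97) - 740/(17059 - 12146) = -28399/2414/2619 - 740/4913 = -28399*2619/2414 - 740*1/4913 = -74376981/2414 - 740/4913 = -21495052589/697646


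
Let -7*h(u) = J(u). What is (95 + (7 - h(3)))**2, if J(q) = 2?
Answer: 512656/49 ≈ 10462.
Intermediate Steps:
h(u) = -2/7 (h(u) = -1/7*2 = -2/7)
(95 + (7 - h(3)))**2 = (95 + (7 - 1*(-2/7)))**2 = (95 + (7 + 2/7))**2 = (95 + 51/7)**2 = (716/7)**2 = 512656/49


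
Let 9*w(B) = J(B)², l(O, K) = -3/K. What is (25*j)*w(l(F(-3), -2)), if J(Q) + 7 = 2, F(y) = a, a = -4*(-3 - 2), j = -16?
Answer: -10000/9 ≈ -1111.1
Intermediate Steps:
a = 20 (a = -4*(-5) = 20)
F(y) = 20
J(Q) = -5 (J(Q) = -7 + 2 = -5)
w(B) = 25/9 (w(B) = (⅑)*(-5)² = (⅑)*25 = 25/9)
(25*j)*w(l(F(-3), -2)) = (25*(-16))*(25/9) = -400*25/9 = -10000/9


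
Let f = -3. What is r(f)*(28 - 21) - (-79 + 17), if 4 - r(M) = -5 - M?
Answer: 104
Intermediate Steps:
r(M) = 9 + M (r(M) = 4 - (-5 - M) = 4 + (5 + M) = 9 + M)
r(f)*(28 - 21) - (-79 + 17) = (9 - 3)*(28 - 21) - (-79 + 17) = 6*7 - 1*(-62) = 42 + 62 = 104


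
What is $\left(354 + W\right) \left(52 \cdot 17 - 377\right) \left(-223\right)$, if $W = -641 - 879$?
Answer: $131829126$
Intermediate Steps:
$W = -1520$
$\left(354 + W\right) \left(52 \cdot 17 - 377\right) \left(-223\right) = \left(354 - 1520\right) \left(52 \cdot 17 - 377\right) \left(-223\right) = - 1166 \left(884 - 377\right) \left(-223\right) = \left(-1166\right) 507 \left(-223\right) = \left(-591162\right) \left(-223\right) = 131829126$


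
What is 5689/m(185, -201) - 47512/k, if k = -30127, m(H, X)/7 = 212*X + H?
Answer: 13939148865/8947387603 ≈ 1.5579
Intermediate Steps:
m(H, X) = 7*H + 1484*X (m(H, X) = 7*(212*X + H) = 7*(H + 212*X) = 7*H + 1484*X)
5689/m(185, -201) - 47512/k = 5689/(7*185 + 1484*(-201)) - 47512/(-30127) = 5689/(1295 - 298284) - 47512*(-1/30127) = 5689/(-296989) + 47512/30127 = 5689*(-1/296989) + 47512/30127 = -5689/296989 + 47512/30127 = 13939148865/8947387603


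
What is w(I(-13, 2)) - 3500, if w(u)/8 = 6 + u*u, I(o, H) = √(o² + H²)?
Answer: -2068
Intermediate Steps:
I(o, H) = √(H² + o²)
w(u) = 48 + 8*u² (w(u) = 8*(6 + u*u) = 8*(6 + u²) = 48 + 8*u²)
w(I(-13, 2)) - 3500 = (48 + 8*(√(2² + (-13)²))²) - 3500 = (48 + 8*(√(4 + 169))²) - 3500 = (48 + 8*(√173)²) - 3500 = (48 + 8*173) - 3500 = (48 + 1384) - 3500 = 1432 - 3500 = -2068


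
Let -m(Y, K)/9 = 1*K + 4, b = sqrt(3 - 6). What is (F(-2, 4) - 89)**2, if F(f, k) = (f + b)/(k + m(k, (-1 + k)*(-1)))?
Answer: (443 + I*sqrt(3))**2/25 ≈ 7849.8 + 61.384*I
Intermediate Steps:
b = I*sqrt(3) (b = sqrt(-3) = I*sqrt(3) ≈ 1.732*I)
m(Y, K) = -36 - 9*K (m(Y, K) = -9*(1*K + 4) = -9*(K + 4) = -9*(4 + K) = -36 - 9*K)
F(f, k) = (f + I*sqrt(3))/(-45 + 10*k) (F(f, k) = (f + I*sqrt(3))/(k + (-36 - 9*(-1 + k)*(-1))) = (f + I*sqrt(3))/(k + (-36 - 9*(1 - k))) = (f + I*sqrt(3))/(k + (-36 + (-9 + 9*k))) = (f + I*sqrt(3))/(k + (-45 + 9*k)) = (f + I*sqrt(3))/(-45 + 10*k))
(F(-2, 4) - 89)**2 = ((-2 + I*sqrt(3))/(5*(-9 + 2*4)) - 89)**2 = ((-2 + I*sqrt(3))/(5*(-9 + 8)) - 89)**2 = ((1/5)*(-2 + I*sqrt(3))/(-1) - 89)**2 = ((1/5)*(-1)*(-2 + I*sqrt(3)) - 89)**2 = ((2/5 - I*sqrt(3)/5) - 89)**2 = (-443/5 - I*sqrt(3)/5)**2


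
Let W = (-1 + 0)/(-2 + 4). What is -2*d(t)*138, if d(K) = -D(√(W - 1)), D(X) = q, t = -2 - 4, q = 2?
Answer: 552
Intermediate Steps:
W = -½ (W = -1/2 = -1*½ = -½ ≈ -0.50000)
t = -6
D(X) = 2
d(K) = -2 (d(K) = -1*2 = -2)
-2*d(t)*138 = -2*(-2)*138 = 4*138 = 552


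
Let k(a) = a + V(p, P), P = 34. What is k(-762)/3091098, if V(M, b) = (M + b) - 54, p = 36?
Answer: -373/1545549 ≈ -0.00024134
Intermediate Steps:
V(M, b) = -54 + M + b
k(a) = 16 + a (k(a) = a + (-54 + 36 + 34) = a + 16 = 16 + a)
k(-762)/3091098 = (16 - 762)/3091098 = -746*1/3091098 = -373/1545549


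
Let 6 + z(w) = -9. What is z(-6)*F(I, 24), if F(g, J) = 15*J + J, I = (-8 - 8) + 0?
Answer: -5760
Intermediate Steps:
z(w) = -15 (z(w) = -6 - 9 = -15)
I = -16 (I = -16 + 0 = -16)
F(g, J) = 16*J
z(-6)*F(I, 24) = -240*24 = -15*384 = -5760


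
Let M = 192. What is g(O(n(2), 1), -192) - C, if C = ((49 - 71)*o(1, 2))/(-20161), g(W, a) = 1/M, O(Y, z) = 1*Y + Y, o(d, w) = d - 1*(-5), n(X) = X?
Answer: -5183/3870912 ≈ -0.0013390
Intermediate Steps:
o(d, w) = 5 + d (o(d, w) = d + 5 = 5 + d)
O(Y, z) = 2*Y (O(Y, z) = Y + Y = 2*Y)
g(W, a) = 1/192
C = 132/20161 (C = ((49 - 71)*(5 + 1))/(-20161) = -22*6*(-1/20161) = -132*(-1/20161) = 132/20161 ≈ 0.0065473)
g(O(n(2), 1), -192) - C = 1/192 - 1*132/20161 = 1/192 - 132/20161 = -5183/3870912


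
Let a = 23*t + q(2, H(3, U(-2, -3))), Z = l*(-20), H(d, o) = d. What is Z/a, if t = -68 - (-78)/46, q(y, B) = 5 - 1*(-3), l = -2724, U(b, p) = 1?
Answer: -54480/1517 ≈ -35.913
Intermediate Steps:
q(y, B) = 8 (q(y, B) = 5 + 3 = 8)
t = -1525/23 (t = -68 - (-78)/46 = -68 - 1*(-39/23) = -68 + 39/23 = -1525/23 ≈ -66.304)
Z = 54480 (Z = -2724*(-20) = 54480)
a = -1517 (a = 23*(-1525/23) + 8 = -1525 + 8 = -1517)
Z/a = 54480/(-1517) = 54480*(-1/1517) = -54480/1517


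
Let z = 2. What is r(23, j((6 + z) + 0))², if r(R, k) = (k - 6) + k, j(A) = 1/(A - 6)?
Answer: 25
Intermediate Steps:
j(A) = 1/(-6 + A)
r(R, k) = -6 + 2*k (r(R, k) = (-6 + k) + k = -6 + 2*k)
r(23, j((6 + z) + 0))² = (-6 + 2/(-6 + ((6 + 2) + 0)))² = (-6 + 2/(-6 + (8 + 0)))² = (-6 + 2/(-6 + 8))² = (-6 + 2/2)² = (-6 + 2*(½))² = (-6 + 1)² = (-5)² = 25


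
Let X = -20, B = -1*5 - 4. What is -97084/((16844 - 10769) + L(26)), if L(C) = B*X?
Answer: -97084/6255 ≈ -15.521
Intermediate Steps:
B = -9 (B = -5 - 4 = -9)
L(C) = 180 (L(C) = -9*(-20) = 180)
-97084/((16844 - 10769) + L(26)) = -97084/((16844 - 10769) + 180) = -97084/(6075 + 180) = -97084/6255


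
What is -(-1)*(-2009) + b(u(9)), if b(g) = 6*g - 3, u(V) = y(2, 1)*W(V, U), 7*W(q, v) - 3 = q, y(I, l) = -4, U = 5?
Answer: -14372/7 ≈ -2053.1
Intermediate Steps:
W(q, v) = 3/7 + q/7
u(V) = -12/7 - 4*V/7 (u(V) = -4*(3/7 + V/7) = -12/7 - 4*V/7)
b(g) = -3 + 6*g
-(-1)*(-2009) + b(u(9)) = -(-1)*(-2009) + (-3 + 6*(-12/7 - 4/7*9)) = -1*2009 + (-3 + 6*(-12/7 - 36/7)) = -2009 + (-3 + 6*(-48/7)) = -2009 + (-3 - 288/7) = -2009 - 309/7 = -14372/7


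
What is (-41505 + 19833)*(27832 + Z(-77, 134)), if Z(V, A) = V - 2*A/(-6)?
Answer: -602474376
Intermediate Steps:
Z(V, A) = V + A/3 (Z(V, A) = V - 2*A*(-1)/6 = V - (-1)*A/3 = V + A/3)
(-41505 + 19833)*(27832 + Z(-77, 134)) = (-41505 + 19833)*(27832 + (-77 + (1/3)*134)) = -21672*(27832 + (-77 + 134/3)) = -21672*(27832 - 97/3) = -21672*83399/3 = -602474376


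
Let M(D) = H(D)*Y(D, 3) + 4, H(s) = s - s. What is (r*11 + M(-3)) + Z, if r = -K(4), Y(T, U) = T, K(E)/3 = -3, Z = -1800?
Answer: -1697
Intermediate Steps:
K(E) = -9 (K(E) = 3*(-3) = -9)
H(s) = 0
M(D) = 4 (M(D) = 0*D + 4 = 0 + 4 = 4)
r = 9 (r = -1*(-9) = 9)
(r*11 + M(-3)) + Z = (9*11 + 4) - 1800 = (99 + 4) - 1800 = 103 - 1800 = -1697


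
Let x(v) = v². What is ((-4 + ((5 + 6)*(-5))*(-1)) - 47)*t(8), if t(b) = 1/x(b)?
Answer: 1/16 ≈ 0.062500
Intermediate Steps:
t(b) = b⁻² (t(b) = 1/(b²) = b⁻²)
((-4 + ((5 + 6)*(-5))*(-1)) - 47)*t(8) = ((-4 + ((5 + 6)*(-5))*(-1)) - 47)/8² = ((-4 + (11*(-5))*(-1)) - 47)*(1/64) = ((-4 - 55*(-1)) - 47)*(1/64) = ((-4 + 55) - 47)*(1/64) = (51 - 47)*(1/64) = 4*(1/64) = 1/16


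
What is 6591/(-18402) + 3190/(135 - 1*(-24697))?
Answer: -8747111/38079872 ≈ -0.22970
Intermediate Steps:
6591/(-18402) + 3190/(135 - 1*(-24697)) = 6591*(-1/18402) + 3190/(135 + 24697) = -2197/6134 + 3190/24832 = -2197/6134 + 3190*(1/24832) = -2197/6134 + 1595/12416 = -8747111/38079872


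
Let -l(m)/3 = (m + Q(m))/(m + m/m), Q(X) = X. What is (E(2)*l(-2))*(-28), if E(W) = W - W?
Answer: 0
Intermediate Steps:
E(W) = 0
l(m) = -6*m/(1 + m) (l(m) = -3*(m + m)/(m + m/m) = -3*2*m/(m + 1) = -3*2*m/(1 + m) = -6*m/(1 + m))
(E(2)*l(-2))*(-28) = (0*(-6*(-2)/(1 - 2)))*(-28) = (0*(-6*(-2)/(-1)))*(-28) = (0*(-6*(-2)*(-1)))*(-28) = (0*(-12))*(-28) = 0*(-28) = 0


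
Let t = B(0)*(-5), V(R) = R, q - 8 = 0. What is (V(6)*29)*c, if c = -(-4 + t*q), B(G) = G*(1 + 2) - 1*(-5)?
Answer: 35496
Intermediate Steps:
q = 8 (q = 8 + 0 = 8)
B(G) = 5 + 3*G (B(G) = G*3 + 5 = 3*G + 5 = 5 + 3*G)
t = -25 (t = (5 + 3*0)*(-5) = (5 + 0)*(-5) = 5*(-5) = -25)
c = 204 (c = -(-4 - 25*8) = -(-4 - 200) = -1*(-204) = 204)
(V(6)*29)*c = (6*29)*204 = 174*204 = 35496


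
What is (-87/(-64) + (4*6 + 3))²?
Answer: 3294225/4096 ≈ 804.25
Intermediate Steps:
(-87/(-64) + (4*6 + 3))² = (-87*(-1/64) + (24 + 3))² = (87/64 + 27)² = (1815/64)² = 3294225/4096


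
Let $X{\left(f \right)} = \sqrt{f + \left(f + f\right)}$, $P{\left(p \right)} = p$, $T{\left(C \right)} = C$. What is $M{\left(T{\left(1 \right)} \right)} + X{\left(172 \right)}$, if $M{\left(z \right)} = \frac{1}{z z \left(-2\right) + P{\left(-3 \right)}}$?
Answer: $- \frac{1}{5} + 2 \sqrt{129} \approx 22.516$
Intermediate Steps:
$X{\left(f \right)} = \sqrt{3} \sqrt{f}$ ($X{\left(f \right)} = \sqrt{f + 2 f} = \sqrt{3 f} = \sqrt{3} \sqrt{f}$)
$M{\left(z \right)} = \frac{1}{-3 - 2 z^{2}}$ ($M{\left(z \right)} = \frac{1}{z z \left(-2\right) - 3} = \frac{1}{z^{2} \left(-2\right) - 3} = \frac{1}{- 2 z^{2} - 3} = \frac{1}{-3 - 2 z^{2}}$)
$M{\left(T{\left(1 \right)} \right)} + X{\left(172 \right)} = - \frac{1}{3 + 2 \cdot 1^{2}} + \sqrt{3} \sqrt{172} = - \frac{1}{3 + 2 \cdot 1} + \sqrt{3} \cdot 2 \sqrt{43} = - \frac{1}{3 + 2} + 2 \sqrt{129} = - \frac{1}{5} + 2 \sqrt{129}$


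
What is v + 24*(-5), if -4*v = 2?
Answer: -241/2 ≈ -120.50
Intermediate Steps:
v = -1/2 (v = -1/4*2 = -1/2 ≈ -0.50000)
v + 24*(-5) = -1/2 + 24*(-5) = -1/2 - 120 = -241/2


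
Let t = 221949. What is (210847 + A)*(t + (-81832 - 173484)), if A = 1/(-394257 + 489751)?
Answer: -671831979621773/95494 ≈ -7.0353e+9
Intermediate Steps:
A = 1/95494 ≈ 1.0472e-5
(210847 + A)*(t + (-81832 - 173484)) = (210847 + 1/95494)*(221949 + (-81832 - 173484)) = 20134623419*(221949 - 255316)/95494 = (20134623419/95494)*(-33367) = -671831979621773/95494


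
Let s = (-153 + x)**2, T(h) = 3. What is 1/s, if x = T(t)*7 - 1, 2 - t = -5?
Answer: 1/17689 ≈ 5.6532e-5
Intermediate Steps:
t = 7 (t = 2 - 1*(-5) = 2 + 5 = 7)
x = 20 (x = 3*7 - 1 = 21 - 1 = 20)
s = 17689 (s = (-153 + 20)**2 = (-133)**2 = 17689)
1/s = 1/17689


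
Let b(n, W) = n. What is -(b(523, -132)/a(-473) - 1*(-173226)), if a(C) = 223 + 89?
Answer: -54047035/312 ≈ -1.7323e+5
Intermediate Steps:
a(C) = 312
-(b(523, -132)/a(-473) - 1*(-173226)) = -(523/312 - 1*(-173226)) = -(523*(1/312) + 173226) = -(523/312 + 173226) = -1*54047035/312 = -54047035/312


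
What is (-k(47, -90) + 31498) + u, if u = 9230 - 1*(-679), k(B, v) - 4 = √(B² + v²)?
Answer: 41403 - 13*√61 ≈ 41301.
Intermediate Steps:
k(B, v) = 4 + √(B² + v²)
u = 9909 (u = 9230 + 679 = 9909)
(-k(47, -90) + 31498) + u = (-(4 + √(47² + (-90)²)) + 31498) + 9909 = (-(4 + √(2209 + 8100)) + 31498) + 9909 = (-(4 + √10309) + 31498) + 9909 = (-(4 + 13*√61) + 31498) + 9909 = ((-4 - 13*√61) + 31498) + 9909 = (31494 - 13*√61) + 9909 = 41403 - 13*√61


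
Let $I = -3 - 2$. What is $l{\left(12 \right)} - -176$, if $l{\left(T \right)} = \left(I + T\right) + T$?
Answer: $195$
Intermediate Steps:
$I = -5$ ($I = -3 - 2 = -5$)
$l{\left(T \right)} = -5 + 2 T$ ($l{\left(T \right)} = \left(-5 + T\right) + T = -5 + 2 T$)
$l{\left(12 \right)} - -176 = \left(-5 + 2 \cdot 12\right) - -176 = \left(-5 + 24\right) + 176 = 19 + 176 = 195$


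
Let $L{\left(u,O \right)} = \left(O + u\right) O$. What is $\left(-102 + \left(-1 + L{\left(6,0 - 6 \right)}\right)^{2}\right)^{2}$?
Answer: $10201$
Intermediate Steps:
$L{\left(u,O \right)} = O \left(O + u\right)$
$\left(-102 + \left(-1 + L{\left(6,0 - 6 \right)}\right)^{2}\right)^{2} = \left(-102 + \left(-1 + \left(0 - 6\right) \left(\left(0 - 6\right) + 6\right)\right)^{2}\right)^{2} = \left(-102 + \left(-1 - 6 \left(-6 + 6\right)\right)^{2}\right)^{2} = \left(-102 + \left(-1 - 0\right)^{2}\right)^{2} = \left(-102 + \left(-1 + 0\right)^{2}\right)^{2} = \left(-102 + \left(-1\right)^{2}\right)^{2} = \left(-102 + 1\right)^{2} = \left(-101\right)^{2} = 10201$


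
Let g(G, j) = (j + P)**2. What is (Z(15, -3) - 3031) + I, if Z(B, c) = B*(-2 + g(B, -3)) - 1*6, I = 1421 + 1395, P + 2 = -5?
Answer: 1249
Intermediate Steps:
P = -7 (P = -2 - 5 = -7)
g(G, j) = (-7 + j)**2 (g(G, j) = (j - 7)**2 = (-7 + j)**2)
I = 2816
Z(B, c) = -6 + 98*B (Z(B, c) = B*(-2 + (-7 - 3)**2) - 1*6 = B*(-2 + (-10)**2) - 6 = B*(-2 + 100) - 6 = B*98 - 6 = 98*B - 6 = -6 + 98*B)
(Z(15, -3) - 3031) + I = ((-6 + 98*15) - 3031) + 2816 = ((-6 + 1470) - 3031) + 2816 = (1464 - 3031) + 2816 = -1567 + 2816 = 1249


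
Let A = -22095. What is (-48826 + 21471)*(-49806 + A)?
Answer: 1966851855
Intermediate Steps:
(-48826 + 21471)*(-49806 + A) = (-48826 + 21471)*(-49806 - 22095) = -27355*(-71901) = 1966851855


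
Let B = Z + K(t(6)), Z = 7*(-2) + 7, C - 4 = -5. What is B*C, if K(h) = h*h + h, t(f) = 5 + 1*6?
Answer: -125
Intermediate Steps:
t(f) = 11 (t(f) = 5 + 6 = 11)
C = -1 (C = 4 - 5 = -1)
Z = -7 (Z = -14 + 7 = -7)
K(h) = h + h² (K(h) = h² + h = h + h²)
B = 125 (B = -7 + 11*(1 + 11) = -7 + 11*12 = -7 + 132 = 125)
B*C = 125*(-1) = -125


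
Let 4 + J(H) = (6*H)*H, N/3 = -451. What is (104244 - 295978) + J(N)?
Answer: 10791916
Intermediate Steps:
N = -1353 (N = 3*(-451) = -1353)
J(H) = -4 + 6*H**2 (J(H) = -4 + (6*H)*H = -4 + 6*H**2)
(104244 - 295978) + J(N) = (104244 - 295978) + (-4 + 6*(-1353)**2) = -191734 + (-4 + 6*1830609) = -191734 + (-4 + 10983654) = -191734 + 10983650 = 10791916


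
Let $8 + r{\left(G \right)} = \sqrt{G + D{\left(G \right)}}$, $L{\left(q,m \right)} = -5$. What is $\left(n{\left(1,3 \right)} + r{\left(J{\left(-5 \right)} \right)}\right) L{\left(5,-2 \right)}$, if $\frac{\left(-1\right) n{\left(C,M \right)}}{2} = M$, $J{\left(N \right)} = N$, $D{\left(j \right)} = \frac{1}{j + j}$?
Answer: $70 - \frac{i \sqrt{510}}{2} \approx 70.0 - 11.292 i$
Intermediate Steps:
$D{\left(j \right)} = \frac{1}{2 j}$
$r{\left(G \right)} = -8 + \sqrt{G + \frac{1}{2 G}}$
$n{\left(C,M \right)} = - 2 M$
$\left(n{\left(1,3 \right)} + r{\left(J{\left(-5 \right)} \right)}\right) L{\left(5,-2 \right)} = \left(\left(-2\right) 3 - \left(8 - \frac{\sqrt{\frac{2}{-5} + 4 \left(-5\right)}}{2}\right)\right) \left(-5\right) = \left(-6 - \left(8 - \frac{\sqrt{2 \left(- \frac{1}{5}\right) - 20}}{2}\right)\right) \left(-5\right) = \left(-6 - \left(8 - \frac{\sqrt{- \frac{2}{5} - 20}}{2}\right)\right) \left(-5\right) = \left(-6 - \left(8 - \frac{\sqrt{- \frac{102}{5}}}{2}\right)\right) \left(-5\right) = \left(-6 - \left(8 - \frac{\frac{1}{5} i \sqrt{510}}{2}\right)\right) \left(-5\right) = \left(-6 - \left(8 - \frac{i \sqrt{510}}{10}\right)\right) \left(-5\right) = \left(-14 + \frac{i \sqrt{510}}{10}\right) \left(-5\right) = 70 - \frac{i \sqrt{510}}{2}$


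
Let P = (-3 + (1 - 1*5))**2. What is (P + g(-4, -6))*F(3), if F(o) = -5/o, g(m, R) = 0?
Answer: -245/3 ≈ -81.667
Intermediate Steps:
P = 49 (P = (-3 + (1 - 5))**2 = (-3 - 4)**2 = (-7)**2 = 49)
(P + g(-4, -6))*F(3) = (49 + 0)*(-5/3) = 49*(-5*1/3) = 49*(-5/3) = -245/3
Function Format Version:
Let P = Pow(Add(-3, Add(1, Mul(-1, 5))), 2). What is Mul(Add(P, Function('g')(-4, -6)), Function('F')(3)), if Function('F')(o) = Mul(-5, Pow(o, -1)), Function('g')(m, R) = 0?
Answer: Rational(-245, 3) ≈ -81.667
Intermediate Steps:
P = 49 (P = Pow(Add(-3, Add(1, -5)), 2) = Pow(Add(-3, -4), 2) = Pow(-7, 2) = 49)
Mul(Add(P, Function('g')(-4, -6)), Function('F')(3)) = Mul(Add(49, 0), Mul(-5, Pow(3, -1))) = Mul(49, Mul(-5, Rational(1, 3))) = Mul(49, Rational(-5, 3)) = Rational(-245, 3)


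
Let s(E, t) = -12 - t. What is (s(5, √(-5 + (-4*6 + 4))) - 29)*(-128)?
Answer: 5248 + 640*I ≈ 5248.0 + 640.0*I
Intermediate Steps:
(s(5, √(-5 + (-4*6 + 4))) - 29)*(-128) = ((-12 - √(-5 + (-4*6 + 4))) - 29)*(-128) = ((-12 - √(-5 + (-24 + 4))) - 29)*(-128) = ((-12 - √(-5 - 20)) - 29)*(-128) = ((-12 - √(-25)) - 29)*(-128) = ((-12 - 5*I) - 29)*(-128) = (-41 - 5*I)*(-128) = 5248 + 640*I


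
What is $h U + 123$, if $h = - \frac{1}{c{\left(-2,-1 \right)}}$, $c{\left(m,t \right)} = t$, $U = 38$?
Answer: $161$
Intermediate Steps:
$h = 1$ ($h = - \frac{1}{-1} = \left(-1\right) \left(-1\right) = 1$)
$h U + 123 = 1 \cdot 38 + 123 = 38 + 123 = 161$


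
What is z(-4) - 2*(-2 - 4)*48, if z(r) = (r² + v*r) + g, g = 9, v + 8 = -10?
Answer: 673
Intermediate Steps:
v = -18 (v = -8 - 10 = -18)
z(r) = 9 + r² - 18*r (z(r) = (r² - 18*r) + 9 = 9 + r² - 18*r)
z(-4) - 2*(-2 - 4)*48 = (9 + (-4)² - 18*(-4)) - 2*(-2 - 4)*48 = (9 + 16 + 72) - 2*(-6)*48 = 97 + 12*48 = 97 + 576 = 673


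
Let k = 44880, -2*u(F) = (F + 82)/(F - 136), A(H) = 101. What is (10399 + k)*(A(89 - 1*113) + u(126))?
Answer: 30790403/5 ≈ 6.1581e+6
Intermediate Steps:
u(F) = -(82 + F)/(2*(-136 + F)) (u(F) = -(F + 82)/(2*(F - 136)) = -(82 + F)/(2*(-136 + F)))
(10399 + k)*(A(89 - 1*113) + u(126)) = (10399 + 44880)*(101 + (-82 - 1*126)/(2*(-136 + 126))) = 55279*(101 + (1/2)*(-82 - 126)/(-10)) = 55279*(101 + (1/2)*(-1/10)*(-208)) = 55279*(101 + 52/5) = 55279*(557/5) = 30790403/5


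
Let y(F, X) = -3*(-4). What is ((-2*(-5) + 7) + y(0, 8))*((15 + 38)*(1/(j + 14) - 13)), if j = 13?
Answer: -537950/27 ≈ -19924.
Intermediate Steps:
y(F, X) = 12
((-2*(-5) + 7) + y(0, 8))*((15 + 38)*(1/(j + 14) - 13)) = ((-2*(-5) + 7) + 12)*((15 + 38)*(1/(13 + 14) - 13)) = ((10 + 7) + 12)*(53*(1/27 - 13)) = (17 + 12)*(53*(1/27 - 13)) = 29*(53*(-350/27)) = 29*(-18550/27) = -537950/27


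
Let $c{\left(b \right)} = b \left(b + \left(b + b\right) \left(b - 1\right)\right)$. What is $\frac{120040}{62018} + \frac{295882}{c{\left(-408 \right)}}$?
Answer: $\frac{4076805148411}{2108628868896} \approx 1.9334$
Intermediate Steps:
$c{\left(b \right)} = b \left(b + 2 b \left(-1 + b\right)\right)$
$\frac{120040}{62018} + \frac{295882}{c{\left(-408 \right)}} = \frac{120040}{62018} + \frac{295882}{\left(-408\right)^{2} \left(-1 + 2 \left(-408\right)\right)} = 120040 \cdot \frac{1}{62018} + \frac{295882}{166464 \left(-1 - 816\right)} = \frac{60020}{31009} + \frac{295882}{166464 \left(-817\right)} = \frac{60020}{31009} + \frac{295882}{-136001088} = \frac{60020}{31009} + 295882 \left(- \frac{1}{136001088}\right) = \frac{60020}{31009} - \frac{147941}{68000544} = \frac{4076805148411}{2108628868896}$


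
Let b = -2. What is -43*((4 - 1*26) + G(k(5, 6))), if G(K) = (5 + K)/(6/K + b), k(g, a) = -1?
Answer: 1935/2 ≈ 967.50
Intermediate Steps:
G(K) = (5 + K)/(-2 + 6/K) (G(K) = (5 + K)/(6/K - 2) = (5 + K)/(-2 + 6/K))
-43*((4 - 1*26) + G(k(5, 6))) = -43*((4 - 1*26) + (½)*(-1)*(5 - 1)/(3 - 1*(-1))) = -43*((4 - 26) + (½)*(-1)*4/(3 + 1)) = -43*(-22 + (½)*(-1)*4/4) = -43*(-22 + (½)*(-1)*(¼)*4) = -43*(-22 - ½) = -43*(-45/2) = 1935/2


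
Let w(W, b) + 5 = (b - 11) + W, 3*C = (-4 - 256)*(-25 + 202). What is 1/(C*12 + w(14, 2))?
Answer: -1/184080 ≈ -5.4324e-6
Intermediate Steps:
C = -15340 (C = ((-4 - 256)*(-25 + 202))/3 = (-260*177)/3 = (1/3)*(-46020) = -15340)
w(W, b) = -16 + W + b (w(W, b) = -5 + ((b - 11) + W) = -5 + ((-11 + b) + W) = -5 + (-11 + W + b) = -16 + W + b)
1/(C*12 + w(14, 2)) = 1/(-15340*12 + (-16 + 14 + 2)) = 1/(-184080 + 0) = 1/(-184080) = -1/184080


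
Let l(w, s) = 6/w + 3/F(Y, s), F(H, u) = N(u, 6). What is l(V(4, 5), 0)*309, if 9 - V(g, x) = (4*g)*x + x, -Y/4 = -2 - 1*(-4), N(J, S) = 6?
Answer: 2472/19 ≈ 130.11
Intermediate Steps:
Y = -8 (Y = -4*(-2 - 1*(-4)) = -4*(-2 + 4) = -4*2 = -8)
F(H, u) = 6
V(g, x) = 9 - x - 4*g*x (V(g, x) = 9 - ((4*g)*x + x) = 9 - (4*g*x + x) = 9 - (x + 4*g*x) = 9 + (-x - 4*g*x) = 9 - x - 4*g*x)
l(w, s) = ½ + 6/w (l(w, s) = 6/w + 3/6 = 6/w + 3*(⅙) = 6/w + ½ = ½ + 6/w)
l(V(4, 5), 0)*309 = ((12 + (9 - 1*5 - 4*4*5))/(2*(9 - 1*5 - 4*4*5)))*309 = ((12 + (9 - 5 - 80))/(2*(9 - 5 - 80)))*309 = ((½)*(12 - 76)/(-76))*309 = ((½)*(-1/76)*(-64))*309 = (8/19)*309 = 2472/19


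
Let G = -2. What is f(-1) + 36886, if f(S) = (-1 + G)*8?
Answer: 36862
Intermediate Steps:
f(S) = -24 (f(S) = (-1 - 2)*8 = -3*8 = -24)
f(-1) + 36886 = -24 + 36886 = 36862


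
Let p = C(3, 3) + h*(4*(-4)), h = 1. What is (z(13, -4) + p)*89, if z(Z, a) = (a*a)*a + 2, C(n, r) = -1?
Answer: -7031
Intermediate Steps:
z(Z, a) = 2 + a³ (z(Z, a) = a²*a + 2 = a³ + 2 = 2 + a³)
p = -17 (p = -1 + 1*(4*(-4)) = -1 + 1*(-16) = -1 - 16 = -17)
(z(13, -4) + p)*89 = ((2 + (-4)³) - 17)*89 = ((2 - 64) - 17)*89 = (-62 - 17)*89 = -79*89 = -7031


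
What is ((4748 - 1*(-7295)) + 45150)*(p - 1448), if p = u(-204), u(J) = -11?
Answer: -83444587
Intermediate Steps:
p = -11
((4748 - 1*(-7295)) + 45150)*(p - 1448) = ((4748 - 1*(-7295)) + 45150)*(-11 - 1448) = ((4748 + 7295) + 45150)*(-1459) = (12043 + 45150)*(-1459) = 57193*(-1459) = -83444587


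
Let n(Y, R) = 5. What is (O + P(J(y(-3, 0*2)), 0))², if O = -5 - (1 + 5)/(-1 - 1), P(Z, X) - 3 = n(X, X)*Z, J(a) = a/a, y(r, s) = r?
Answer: 36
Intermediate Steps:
J(a) = 1
P(Z, X) = 3 + 5*Z
O = -2 (O = -5 - 6/(-2) = -5 - 6*(-1)/2 = -5 - 1*(-3) = -5 + 3 = -2)
(O + P(J(y(-3, 0*2)), 0))² = (-2 + (3 + 5*1))² = (-2 + (3 + 5))² = (-2 + 8)² = 6² = 36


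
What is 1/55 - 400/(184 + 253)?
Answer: -21563/24035 ≈ -0.89715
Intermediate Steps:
1/55 - 400/(184 + 253) = 1/55 - 400/437 = -21563/24035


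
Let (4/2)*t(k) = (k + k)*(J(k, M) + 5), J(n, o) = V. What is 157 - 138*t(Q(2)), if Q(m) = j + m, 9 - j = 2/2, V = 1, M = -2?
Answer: -8123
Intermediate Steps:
j = 8 (j = 9 - 2/2 = 9 - 1*1 = 9 - 1 = 8)
J(n, o) = 1
Q(m) = 8 + m
t(k) = 6*k (t(k) = ((k + k)*(1 + 5))/2 = ((2*k)*6)/2 = (12*k)/2 = 6*k)
157 - 138*t(Q(2)) = 157 - 828*(8 + 2) = 157 - 828*10 = 157 - 138*60 = 157 - 8280 = -8123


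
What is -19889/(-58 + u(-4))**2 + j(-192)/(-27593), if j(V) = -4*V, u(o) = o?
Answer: -551749369/106067492 ≈ -5.2019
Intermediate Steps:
-19889/(-58 + u(-4))**2 + j(-192)/(-27593) = -19889/(-58 - 4)**2 - 4*(-192)/(-27593) = -19889/((-62)**2) + 768*(-1/27593) = -19889/3844 - 768/27593 = -551749369/106067492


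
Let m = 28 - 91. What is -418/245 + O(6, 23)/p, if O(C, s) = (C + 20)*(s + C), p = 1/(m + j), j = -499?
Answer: -103818678/245 ≈ -4.2375e+5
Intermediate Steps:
m = -63
p = -1/562 (p = 1/(-63 - 499) = 1/(-562) = -1/562 ≈ -0.0017794)
O(C, s) = (20 + C)*(C + s)
-418/245 + O(6, 23)/p = -418/245 + (6**2 + 20*6 + 20*23 + 6*23)/(-1/562) = -418*1/245 + (36 + 120 + 460 + 138)*(-562) = -418/245 + 754*(-562) = -418/245 - 423748 = -103818678/245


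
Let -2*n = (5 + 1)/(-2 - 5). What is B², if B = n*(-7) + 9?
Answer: 36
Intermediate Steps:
n = 3/7 (n = -(5 + 1)/(2*(-2 - 5)) = -3/(-7) = -3*(-1)/7 = -½*(-6/7) = 3/7 ≈ 0.42857)
B = 6 (B = (3/7)*(-7) + 9 = -3 + 9 = 6)
B² = 6² = 36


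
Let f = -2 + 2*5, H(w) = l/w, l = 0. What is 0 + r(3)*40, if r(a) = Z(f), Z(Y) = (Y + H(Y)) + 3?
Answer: 440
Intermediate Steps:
H(w) = 0 (H(w) = 0/w = 0)
f = 8 (f = -2 + 10 = 8)
Z(Y) = 3 + Y (Z(Y) = (Y + 0) + 3 = Y + 3 = 3 + Y)
r(a) = 11 (r(a) = 3 + 8 = 11)
0 + r(3)*40 = 0 + 11*40 = 0 + 440 = 440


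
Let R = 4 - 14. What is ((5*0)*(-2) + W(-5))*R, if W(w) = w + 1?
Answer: 40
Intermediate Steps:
R = -10
W(w) = 1 + w
((5*0)*(-2) + W(-5))*R = ((5*0)*(-2) + (1 - 5))*(-10) = (0*(-2) - 4)*(-10) = (0 - 4)*(-10) = -4*(-10) = 40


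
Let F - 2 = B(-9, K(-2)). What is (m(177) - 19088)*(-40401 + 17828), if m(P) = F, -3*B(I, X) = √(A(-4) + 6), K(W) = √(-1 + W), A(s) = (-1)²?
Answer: 430828278 + 22573*√7/3 ≈ 4.3085e+8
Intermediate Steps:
A(s) = 1
B(I, X) = -√7/3 (B(I, X) = -√(1 + 6)/3 = -√7/3)
F = 2 - √7/3 ≈ 1.1181
m(P) = 2 - √7/3
(m(177) - 19088)*(-40401 + 17828) = ((2 - √7/3) - 19088)*(-40401 + 17828) = (-19086 - √7/3)*(-22573) = 430828278 + 22573*√7/3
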